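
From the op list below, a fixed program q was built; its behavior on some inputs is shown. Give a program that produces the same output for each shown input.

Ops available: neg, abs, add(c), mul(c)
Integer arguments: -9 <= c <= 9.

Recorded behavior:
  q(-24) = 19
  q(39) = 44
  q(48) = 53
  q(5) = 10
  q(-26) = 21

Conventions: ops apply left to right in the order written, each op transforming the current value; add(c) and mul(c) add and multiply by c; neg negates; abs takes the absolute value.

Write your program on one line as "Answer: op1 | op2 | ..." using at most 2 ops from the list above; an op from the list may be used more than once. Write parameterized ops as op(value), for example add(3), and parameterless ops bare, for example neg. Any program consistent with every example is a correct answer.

add(5) | abs

Check, running the answer program on each example:
  -24 -> -19 -> 19
  39 -> 44 -> 44
  48 -> 53 -> 53
  5 -> 10 -> 10
  -26 -> -21 -> 21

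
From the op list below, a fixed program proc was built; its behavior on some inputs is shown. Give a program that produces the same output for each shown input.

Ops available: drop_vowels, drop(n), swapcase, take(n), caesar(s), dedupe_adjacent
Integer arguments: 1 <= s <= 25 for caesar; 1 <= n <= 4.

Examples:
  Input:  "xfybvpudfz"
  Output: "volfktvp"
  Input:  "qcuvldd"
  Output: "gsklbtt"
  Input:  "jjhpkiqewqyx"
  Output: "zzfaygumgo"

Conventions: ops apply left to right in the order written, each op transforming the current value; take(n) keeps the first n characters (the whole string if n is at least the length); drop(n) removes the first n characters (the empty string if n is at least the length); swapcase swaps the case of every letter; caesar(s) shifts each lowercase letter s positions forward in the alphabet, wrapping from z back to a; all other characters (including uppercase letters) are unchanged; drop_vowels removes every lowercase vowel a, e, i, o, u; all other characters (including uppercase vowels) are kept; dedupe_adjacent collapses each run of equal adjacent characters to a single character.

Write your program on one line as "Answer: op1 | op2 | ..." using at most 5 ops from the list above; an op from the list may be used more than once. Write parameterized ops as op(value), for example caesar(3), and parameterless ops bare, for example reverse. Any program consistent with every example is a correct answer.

caesar(7) | drop_vowels | caesar(20) | caesar(15)

Check, running the answer program on each example:
  "xfybvpudfz" -> "emficwbkmg" -> "mfcwbkmg" -> "gzwqvega" -> "volfktvp"
  "qcuvldd" -> "xjbcskk" -> "xjbcskk" -> "rdvwmee" -> "gsklbtt"
  "jjhpkiqewqyx" -> "qqowrpxldxfe" -> "qqwrpxldxf" -> "kkqljrfxrz" -> "zzfaygumgo"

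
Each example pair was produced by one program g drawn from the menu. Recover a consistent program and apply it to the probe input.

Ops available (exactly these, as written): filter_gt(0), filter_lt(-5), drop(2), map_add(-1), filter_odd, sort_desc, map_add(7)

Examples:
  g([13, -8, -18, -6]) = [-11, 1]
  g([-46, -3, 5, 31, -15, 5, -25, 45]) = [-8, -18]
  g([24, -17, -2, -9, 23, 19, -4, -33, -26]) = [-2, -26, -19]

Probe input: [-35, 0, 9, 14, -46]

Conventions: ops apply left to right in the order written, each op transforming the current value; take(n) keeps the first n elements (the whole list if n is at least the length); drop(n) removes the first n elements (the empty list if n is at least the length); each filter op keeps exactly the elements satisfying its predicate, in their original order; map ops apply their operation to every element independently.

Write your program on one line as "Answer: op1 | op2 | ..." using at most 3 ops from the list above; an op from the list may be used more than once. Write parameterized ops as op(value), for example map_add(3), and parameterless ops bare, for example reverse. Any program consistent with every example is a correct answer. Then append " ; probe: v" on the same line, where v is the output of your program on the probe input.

drop(2) | filter_lt(-5) | map_add(7) ; probe: [-39]

Check, running the answer program on each example:
  [13, -8, -18, -6] -> [-18, -6] -> [-18, -6] -> [-11, 1]
  [-46, -3, 5, 31, -15, 5, -25, 45] -> [5, 31, -15, 5, -25, 45] -> [-15, -25] -> [-8, -18]
  [24, -17, -2, -9, 23, 19, -4, -33, -26] -> [-2, -9, 23, 19, -4, -33, -26] -> [-9, -33, -26] -> [-2, -26, -19]
  probe: [-35, 0, 9, 14, -46] -> [9, 14, -46] -> [-46] -> [-39]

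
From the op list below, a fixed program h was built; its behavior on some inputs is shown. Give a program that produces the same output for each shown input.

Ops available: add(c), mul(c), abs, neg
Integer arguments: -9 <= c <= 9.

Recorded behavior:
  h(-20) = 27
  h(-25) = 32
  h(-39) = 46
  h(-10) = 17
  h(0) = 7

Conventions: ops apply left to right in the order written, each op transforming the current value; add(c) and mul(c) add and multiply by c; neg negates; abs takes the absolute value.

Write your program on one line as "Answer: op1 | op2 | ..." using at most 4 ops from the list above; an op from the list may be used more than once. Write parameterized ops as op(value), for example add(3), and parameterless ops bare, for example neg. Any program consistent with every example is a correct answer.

add(3) | add(-5) | add(-5) | neg

Check, running the answer program on each example:
  -20 -> -17 -> -22 -> -27 -> 27
  -25 -> -22 -> -27 -> -32 -> 32
  -39 -> -36 -> -41 -> -46 -> 46
  -10 -> -7 -> -12 -> -17 -> 17
  0 -> 3 -> -2 -> -7 -> 7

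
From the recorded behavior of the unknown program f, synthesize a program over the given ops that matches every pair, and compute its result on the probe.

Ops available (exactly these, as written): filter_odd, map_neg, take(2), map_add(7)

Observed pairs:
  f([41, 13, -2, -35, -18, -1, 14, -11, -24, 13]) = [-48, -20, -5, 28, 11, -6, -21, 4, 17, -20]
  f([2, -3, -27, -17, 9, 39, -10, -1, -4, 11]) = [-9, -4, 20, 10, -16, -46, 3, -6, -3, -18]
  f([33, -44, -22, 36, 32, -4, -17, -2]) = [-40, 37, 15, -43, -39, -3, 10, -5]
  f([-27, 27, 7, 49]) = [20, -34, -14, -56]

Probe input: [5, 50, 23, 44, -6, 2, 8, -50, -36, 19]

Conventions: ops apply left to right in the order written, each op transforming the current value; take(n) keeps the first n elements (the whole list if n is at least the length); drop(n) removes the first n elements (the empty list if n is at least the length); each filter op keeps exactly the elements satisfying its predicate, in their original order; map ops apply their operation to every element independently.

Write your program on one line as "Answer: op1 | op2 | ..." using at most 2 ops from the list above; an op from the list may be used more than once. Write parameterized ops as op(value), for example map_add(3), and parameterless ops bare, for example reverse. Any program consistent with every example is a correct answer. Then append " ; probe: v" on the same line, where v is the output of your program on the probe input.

map_add(7) | map_neg ; probe: [-12, -57, -30, -51, -1, -9, -15, 43, 29, -26]

Check, running the answer program on each example:
  [41, 13, -2, -35, -18, -1, 14, -11, -24, 13] -> [48, 20, 5, -28, -11, 6, 21, -4, -17, 20] -> [-48, -20, -5, 28, 11, -6, -21, 4, 17, -20]
  [2, -3, -27, -17, 9, 39, -10, -1, -4, 11] -> [9, 4, -20, -10, 16, 46, -3, 6, 3, 18] -> [-9, -4, 20, 10, -16, -46, 3, -6, -3, -18]
  [33, -44, -22, 36, 32, -4, -17, -2] -> [40, -37, -15, 43, 39, 3, -10, 5] -> [-40, 37, 15, -43, -39, -3, 10, -5]
  [-27, 27, 7, 49] -> [-20, 34, 14, 56] -> [20, -34, -14, -56]
  probe: [5, 50, 23, 44, -6, 2, 8, -50, -36, 19] -> [12, 57, 30, 51, 1, 9, 15, -43, -29, 26] -> [-12, -57, -30, -51, -1, -9, -15, 43, 29, -26]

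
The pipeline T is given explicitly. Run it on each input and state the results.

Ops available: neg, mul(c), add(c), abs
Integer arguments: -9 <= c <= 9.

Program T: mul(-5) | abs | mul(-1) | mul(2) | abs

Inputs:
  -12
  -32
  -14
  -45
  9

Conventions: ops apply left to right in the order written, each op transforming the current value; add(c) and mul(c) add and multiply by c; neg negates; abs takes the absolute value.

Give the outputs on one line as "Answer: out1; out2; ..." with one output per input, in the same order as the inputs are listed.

Execution, op by op:
  -12 -> 60 -> 60 -> -60 -> -120 -> 120
  -32 -> 160 -> 160 -> -160 -> -320 -> 320
  -14 -> 70 -> 70 -> -70 -> -140 -> 140
  -45 -> 225 -> 225 -> -225 -> -450 -> 450
  9 -> -45 -> 45 -> -45 -> -90 -> 90

120; 320; 140; 450; 90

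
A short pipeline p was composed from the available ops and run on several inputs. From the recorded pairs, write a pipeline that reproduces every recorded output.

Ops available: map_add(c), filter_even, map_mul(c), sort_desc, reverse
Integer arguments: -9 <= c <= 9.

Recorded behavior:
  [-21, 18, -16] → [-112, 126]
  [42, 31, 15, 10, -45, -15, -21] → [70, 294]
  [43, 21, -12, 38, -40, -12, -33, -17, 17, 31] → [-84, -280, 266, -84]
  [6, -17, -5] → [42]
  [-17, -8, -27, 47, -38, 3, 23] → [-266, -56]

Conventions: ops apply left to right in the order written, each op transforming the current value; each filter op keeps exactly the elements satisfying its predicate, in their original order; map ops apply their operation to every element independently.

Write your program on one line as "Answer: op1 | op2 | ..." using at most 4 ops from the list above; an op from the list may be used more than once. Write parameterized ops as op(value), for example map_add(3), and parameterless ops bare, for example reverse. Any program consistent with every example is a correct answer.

filter_even | map_mul(7) | reverse

Check, running the answer program on each example:
  [-21, 18, -16] -> [18, -16] -> [126, -112] -> [-112, 126]
  [42, 31, 15, 10, -45, -15, -21] -> [42, 10] -> [294, 70] -> [70, 294]
  [43, 21, -12, 38, -40, -12, -33, -17, 17, 31] -> [-12, 38, -40, -12] -> [-84, 266, -280, -84] -> [-84, -280, 266, -84]
  [6, -17, -5] -> [6] -> [42] -> [42]
  [-17, -8, -27, 47, -38, 3, 23] -> [-8, -38] -> [-56, -266] -> [-266, -56]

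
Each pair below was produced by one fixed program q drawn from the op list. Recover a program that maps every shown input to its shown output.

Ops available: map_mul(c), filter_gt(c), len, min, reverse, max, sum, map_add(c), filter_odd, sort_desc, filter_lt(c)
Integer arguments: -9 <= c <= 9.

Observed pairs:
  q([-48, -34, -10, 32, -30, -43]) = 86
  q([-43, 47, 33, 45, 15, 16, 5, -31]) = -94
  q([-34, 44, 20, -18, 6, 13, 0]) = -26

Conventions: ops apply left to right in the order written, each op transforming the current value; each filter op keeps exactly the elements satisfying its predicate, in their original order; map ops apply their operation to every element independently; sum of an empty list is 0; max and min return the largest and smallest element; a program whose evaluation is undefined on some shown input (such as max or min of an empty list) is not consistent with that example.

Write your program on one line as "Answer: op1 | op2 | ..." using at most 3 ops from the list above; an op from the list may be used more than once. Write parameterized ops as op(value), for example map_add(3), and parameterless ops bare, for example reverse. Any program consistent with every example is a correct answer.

filter_odd | map_mul(-2) | min

Check, running the answer program on each example:
  [-48, -34, -10, 32, -30, -43] -> [-43] -> [86] -> 86
  [-43, 47, 33, 45, 15, 16, 5, -31] -> [-43, 47, 33, 45, 15, 5, -31] -> [86, -94, -66, -90, -30, -10, 62] -> -94
  [-34, 44, 20, -18, 6, 13, 0] -> [13] -> [-26] -> -26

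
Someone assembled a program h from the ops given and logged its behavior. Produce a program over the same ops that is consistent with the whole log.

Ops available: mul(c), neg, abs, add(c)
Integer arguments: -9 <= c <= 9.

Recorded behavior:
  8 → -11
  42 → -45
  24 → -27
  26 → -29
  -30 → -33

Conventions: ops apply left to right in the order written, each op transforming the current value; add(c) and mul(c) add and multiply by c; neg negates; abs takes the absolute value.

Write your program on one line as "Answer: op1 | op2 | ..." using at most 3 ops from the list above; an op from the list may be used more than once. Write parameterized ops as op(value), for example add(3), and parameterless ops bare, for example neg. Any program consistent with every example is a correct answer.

abs | neg | add(-3)

Check, running the answer program on each example:
  8 -> 8 -> -8 -> -11
  42 -> 42 -> -42 -> -45
  24 -> 24 -> -24 -> -27
  26 -> 26 -> -26 -> -29
  -30 -> 30 -> -30 -> -33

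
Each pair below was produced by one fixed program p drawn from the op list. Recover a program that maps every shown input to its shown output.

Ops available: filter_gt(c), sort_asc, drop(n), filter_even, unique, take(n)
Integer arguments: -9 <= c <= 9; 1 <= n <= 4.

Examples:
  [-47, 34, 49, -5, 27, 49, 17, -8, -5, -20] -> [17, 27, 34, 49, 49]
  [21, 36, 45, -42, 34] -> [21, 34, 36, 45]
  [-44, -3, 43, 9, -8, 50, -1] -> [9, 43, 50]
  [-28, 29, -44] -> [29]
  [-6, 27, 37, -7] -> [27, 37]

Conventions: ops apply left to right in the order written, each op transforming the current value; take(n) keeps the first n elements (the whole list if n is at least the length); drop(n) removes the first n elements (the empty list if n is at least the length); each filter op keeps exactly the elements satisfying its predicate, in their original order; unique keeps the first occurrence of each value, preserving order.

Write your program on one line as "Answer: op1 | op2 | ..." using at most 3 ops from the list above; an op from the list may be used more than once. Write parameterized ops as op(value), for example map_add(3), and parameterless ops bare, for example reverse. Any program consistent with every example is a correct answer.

sort_asc | filter_gt(-4) | filter_gt(0)

Check, running the answer program on each example:
  [-47, 34, 49, -5, 27, 49, 17, -8, -5, -20] -> [-47, -20, -8, -5, -5, 17, 27, 34, 49, 49] -> [17, 27, 34, 49, 49] -> [17, 27, 34, 49, 49]
  [21, 36, 45, -42, 34] -> [-42, 21, 34, 36, 45] -> [21, 34, 36, 45] -> [21, 34, 36, 45]
  [-44, -3, 43, 9, -8, 50, -1] -> [-44, -8, -3, -1, 9, 43, 50] -> [-3, -1, 9, 43, 50] -> [9, 43, 50]
  [-28, 29, -44] -> [-44, -28, 29] -> [29] -> [29]
  [-6, 27, 37, -7] -> [-7, -6, 27, 37] -> [27, 37] -> [27, 37]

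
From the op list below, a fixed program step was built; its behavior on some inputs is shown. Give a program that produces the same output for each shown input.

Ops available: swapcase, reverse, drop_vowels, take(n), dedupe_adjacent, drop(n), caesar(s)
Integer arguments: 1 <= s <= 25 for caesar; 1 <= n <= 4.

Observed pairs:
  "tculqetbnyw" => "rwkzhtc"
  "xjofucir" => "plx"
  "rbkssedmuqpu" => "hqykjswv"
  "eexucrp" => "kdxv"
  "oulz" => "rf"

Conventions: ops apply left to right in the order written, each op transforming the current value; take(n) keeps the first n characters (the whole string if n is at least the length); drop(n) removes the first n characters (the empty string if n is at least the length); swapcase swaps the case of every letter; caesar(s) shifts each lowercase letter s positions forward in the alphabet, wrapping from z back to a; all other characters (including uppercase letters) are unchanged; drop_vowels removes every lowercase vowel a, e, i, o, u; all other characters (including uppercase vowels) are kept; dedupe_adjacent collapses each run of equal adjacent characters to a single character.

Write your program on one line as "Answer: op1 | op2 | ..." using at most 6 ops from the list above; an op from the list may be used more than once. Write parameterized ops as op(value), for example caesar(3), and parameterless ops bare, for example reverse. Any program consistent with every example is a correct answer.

caesar(22) | drop(1) | caesar(10) | drop_vowels | dedupe_adjacent

Check, running the answer program on each example:
  "tculqetbnyw" -> "pyqhmapxjus" -> "yqhmapxjus" -> "iarwkzhtec" -> "rwkzhtc" -> "rwkzhtc"
  "xjofucir" -> "tfkbqyen" -> "fkbqyen" -> "pulaiox" -> "plx" -> "plx"
  "rbkssedmuqpu" -> "nxgooaziqmlq" -> "xgooaziqmlq" -> "hqyykjsawva" -> "hqyykjswv" -> "hqykjswv"
  "eexucrp" -> "aatqynl" -> "atqynl" -> "kdaixv" -> "kdxv" -> "kdxv"
  "oulz" -> "kqhv" -> "qhv" -> "arf" -> "rf" -> "rf"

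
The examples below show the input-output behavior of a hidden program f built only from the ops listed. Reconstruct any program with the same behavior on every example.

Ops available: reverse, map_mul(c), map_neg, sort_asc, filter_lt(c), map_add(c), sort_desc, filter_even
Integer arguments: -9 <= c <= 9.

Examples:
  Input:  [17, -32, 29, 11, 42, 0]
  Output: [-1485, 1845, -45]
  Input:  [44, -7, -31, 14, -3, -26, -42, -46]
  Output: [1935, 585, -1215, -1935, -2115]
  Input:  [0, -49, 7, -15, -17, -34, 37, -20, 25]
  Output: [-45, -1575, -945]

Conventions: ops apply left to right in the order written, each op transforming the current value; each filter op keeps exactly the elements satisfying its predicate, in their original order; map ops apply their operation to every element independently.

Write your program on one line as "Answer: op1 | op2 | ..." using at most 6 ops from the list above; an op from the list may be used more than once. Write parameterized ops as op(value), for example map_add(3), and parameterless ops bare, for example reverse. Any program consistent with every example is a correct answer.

map_mul(-5) | reverse | filter_even | reverse | map_add(5) | map_mul(-9)

Check, running the answer program on each example:
  [17, -32, 29, 11, 42, 0] -> [-85, 160, -145, -55, -210, 0] -> [0, -210, -55, -145, 160, -85] -> [0, -210, 160] -> [160, -210, 0] -> [165, -205, 5] -> [-1485, 1845, -45]
  [44, -7, -31, 14, -3, -26, -42, -46] -> [-220, 35, 155, -70, 15, 130, 210, 230] -> [230, 210, 130, 15, -70, 155, 35, -220] -> [230, 210, 130, -70, -220] -> [-220, -70, 130, 210, 230] -> [-215, -65, 135, 215, 235] -> [1935, 585, -1215, -1935, -2115]
  [0, -49, 7, -15, -17, -34, 37, -20, 25] -> [0, 245, -35, 75, 85, 170, -185, 100, -125] -> [-125, 100, -185, 170, 85, 75, -35, 245, 0] -> [100, 170, 0] -> [0, 170, 100] -> [5, 175, 105] -> [-45, -1575, -945]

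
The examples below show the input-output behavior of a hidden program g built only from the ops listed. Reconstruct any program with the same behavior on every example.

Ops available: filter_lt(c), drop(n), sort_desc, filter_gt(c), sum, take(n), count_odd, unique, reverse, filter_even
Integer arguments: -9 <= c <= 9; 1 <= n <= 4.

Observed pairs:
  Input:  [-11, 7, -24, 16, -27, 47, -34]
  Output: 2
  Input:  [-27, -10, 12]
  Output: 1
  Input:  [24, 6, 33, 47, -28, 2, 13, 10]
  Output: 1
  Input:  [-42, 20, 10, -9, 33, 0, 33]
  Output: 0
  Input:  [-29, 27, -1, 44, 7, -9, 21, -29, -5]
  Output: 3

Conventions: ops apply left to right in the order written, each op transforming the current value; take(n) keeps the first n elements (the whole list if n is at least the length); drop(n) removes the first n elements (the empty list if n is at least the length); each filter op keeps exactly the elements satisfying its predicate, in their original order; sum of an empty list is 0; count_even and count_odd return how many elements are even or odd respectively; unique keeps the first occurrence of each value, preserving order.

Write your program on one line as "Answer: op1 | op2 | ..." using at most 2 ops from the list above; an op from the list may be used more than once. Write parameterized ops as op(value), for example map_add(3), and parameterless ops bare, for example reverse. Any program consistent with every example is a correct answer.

take(3) | count_odd

Check, running the answer program on each example:
  [-11, 7, -24, 16, -27, 47, -34] -> [-11, 7, -24] -> 2
  [-27, -10, 12] -> [-27, -10, 12] -> 1
  [24, 6, 33, 47, -28, 2, 13, 10] -> [24, 6, 33] -> 1
  [-42, 20, 10, -9, 33, 0, 33] -> [-42, 20, 10] -> 0
  [-29, 27, -1, 44, 7, -9, 21, -29, -5] -> [-29, 27, -1] -> 3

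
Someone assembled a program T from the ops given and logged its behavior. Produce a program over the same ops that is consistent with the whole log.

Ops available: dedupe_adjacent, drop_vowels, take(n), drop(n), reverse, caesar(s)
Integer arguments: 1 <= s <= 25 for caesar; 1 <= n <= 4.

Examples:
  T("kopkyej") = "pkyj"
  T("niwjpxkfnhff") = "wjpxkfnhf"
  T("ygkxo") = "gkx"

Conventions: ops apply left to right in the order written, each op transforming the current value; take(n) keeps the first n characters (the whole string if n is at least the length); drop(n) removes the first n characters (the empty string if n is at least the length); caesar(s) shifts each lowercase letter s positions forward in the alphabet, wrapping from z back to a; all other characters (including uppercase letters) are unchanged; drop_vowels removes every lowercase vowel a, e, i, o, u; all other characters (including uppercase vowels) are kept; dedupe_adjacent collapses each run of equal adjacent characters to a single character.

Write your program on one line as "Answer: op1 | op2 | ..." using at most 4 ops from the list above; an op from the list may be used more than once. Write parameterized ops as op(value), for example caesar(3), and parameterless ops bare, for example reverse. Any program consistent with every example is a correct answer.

drop(1) | drop_vowels | dedupe_adjacent

Check, running the answer program on each example:
  "kopkyej" -> "opkyej" -> "pkyj" -> "pkyj"
  "niwjpxkfnhff" -> "iwjpxkfnhff" -> "wjpxkfnhff" -> "wjpxkfnhf"
  "ygkxo" -> "gkxo" -> "gkx" -> "gkx"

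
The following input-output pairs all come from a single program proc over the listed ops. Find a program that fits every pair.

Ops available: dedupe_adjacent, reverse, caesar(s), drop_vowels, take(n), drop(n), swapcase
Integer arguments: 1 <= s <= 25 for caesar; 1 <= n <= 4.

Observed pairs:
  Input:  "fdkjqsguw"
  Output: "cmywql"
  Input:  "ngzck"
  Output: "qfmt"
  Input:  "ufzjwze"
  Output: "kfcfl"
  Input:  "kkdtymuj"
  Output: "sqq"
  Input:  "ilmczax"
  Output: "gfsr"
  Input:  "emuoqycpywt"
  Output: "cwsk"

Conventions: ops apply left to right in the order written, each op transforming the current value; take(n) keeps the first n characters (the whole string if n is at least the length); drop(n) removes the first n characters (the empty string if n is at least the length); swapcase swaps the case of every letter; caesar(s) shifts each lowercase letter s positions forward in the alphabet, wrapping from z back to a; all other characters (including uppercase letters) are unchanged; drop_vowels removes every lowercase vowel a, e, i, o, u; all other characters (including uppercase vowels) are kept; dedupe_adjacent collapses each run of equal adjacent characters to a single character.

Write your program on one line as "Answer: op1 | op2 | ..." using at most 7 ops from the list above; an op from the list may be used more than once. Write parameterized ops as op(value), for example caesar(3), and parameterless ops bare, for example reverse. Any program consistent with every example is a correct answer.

caesar(11) | drop_vowels | caesar(13) | reverse | caesar(8) | drop_vowels

Check, running the answer program on each example:
  "fdkjqsguw" -> "qovubdrfh" -> "qvbdrfh" -> "dioqesu" -> "useqoid" -> "camywql" -> "cmywql"
  "ngzck" -> "yrknv" -> "yrknv" -> "lexai" -> "iaxel" -> "qifmt" -> "qfmt"
  "ufzjwze" -> "fqkuhkp" -> "fqkhkp" -> "sdxuxc" -> "cxuxds" -> "kfcfla" -> "kfcfl"
  "kkdtymuj" -> "vvoejxfu" -> "vvjxf" -> "iiwks" -> "skwii" -> "aseqq" -> "sqq"
  "ilmczax" -> "twxnkli" -> "twxnkl" -> "gjkaxy" -> "yxakjg" -> "gfisro" -> "gfsr"
  "emuoqycpywt" -> "pxfzbjnajhe" -> "pxfzbjnjh" -> "cksmowawu" -> "uwawomskc" -> "ceiewuask" -> "cwsk"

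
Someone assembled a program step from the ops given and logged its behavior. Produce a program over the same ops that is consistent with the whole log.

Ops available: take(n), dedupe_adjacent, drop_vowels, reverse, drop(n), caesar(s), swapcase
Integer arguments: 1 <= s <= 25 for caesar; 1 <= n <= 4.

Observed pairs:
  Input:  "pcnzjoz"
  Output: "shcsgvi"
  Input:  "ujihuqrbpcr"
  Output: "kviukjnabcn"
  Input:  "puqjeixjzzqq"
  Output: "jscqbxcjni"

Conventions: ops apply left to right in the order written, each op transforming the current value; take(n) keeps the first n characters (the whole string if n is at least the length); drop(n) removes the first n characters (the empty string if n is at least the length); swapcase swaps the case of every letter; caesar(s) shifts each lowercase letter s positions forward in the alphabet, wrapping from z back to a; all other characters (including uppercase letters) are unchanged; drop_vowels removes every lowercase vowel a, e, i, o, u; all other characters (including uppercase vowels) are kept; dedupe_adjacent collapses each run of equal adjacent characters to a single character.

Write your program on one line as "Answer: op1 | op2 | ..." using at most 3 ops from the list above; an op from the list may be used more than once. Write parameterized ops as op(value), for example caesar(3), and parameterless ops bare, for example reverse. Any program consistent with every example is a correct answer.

caesar(19) | dedupe_adjacent | reverse

Check, running the answer program on each example:
  "pcnzjoz" -> "ivgschs" -> "ivgschs" -> "shcsgvi"
  "ujihuqrbpcr" -> "ncbanjkuivk" -> "ncbanjkuivk" -> "kviukjnabcn"
  "puqjeixjzzqq" -> "injcxbqcssjj" -> "injcxbqcsj" -> "jscqbxcjni"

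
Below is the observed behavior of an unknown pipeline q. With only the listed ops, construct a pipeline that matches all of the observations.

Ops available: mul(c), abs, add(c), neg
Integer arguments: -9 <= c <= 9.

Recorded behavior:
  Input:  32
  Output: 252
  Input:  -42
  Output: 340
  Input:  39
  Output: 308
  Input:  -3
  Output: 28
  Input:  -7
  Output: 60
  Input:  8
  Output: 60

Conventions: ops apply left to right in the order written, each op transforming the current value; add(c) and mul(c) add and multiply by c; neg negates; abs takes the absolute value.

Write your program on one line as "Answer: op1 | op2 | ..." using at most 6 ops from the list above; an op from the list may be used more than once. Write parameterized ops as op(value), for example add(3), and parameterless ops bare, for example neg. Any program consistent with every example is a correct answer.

neg | mul(-8) | add(-6) | add(2) | abs

Check, running the answer program on each example:
  32 -> -32 -> 256 -> 250 -> 252 -> 252
  -42 -> 42 -> -336 -> -342 -> -340 -> 340
  39 -> -39 -> 312 -> 306 -> 308 -> 308
  -3 -> 3 -> -24 -> -30 -> -28 -> 28
  -7 -> 7 -> -56 -> -62 -> -60 -> 60
  8 -> -8 -> 64 -> 58 -> 60 -> 60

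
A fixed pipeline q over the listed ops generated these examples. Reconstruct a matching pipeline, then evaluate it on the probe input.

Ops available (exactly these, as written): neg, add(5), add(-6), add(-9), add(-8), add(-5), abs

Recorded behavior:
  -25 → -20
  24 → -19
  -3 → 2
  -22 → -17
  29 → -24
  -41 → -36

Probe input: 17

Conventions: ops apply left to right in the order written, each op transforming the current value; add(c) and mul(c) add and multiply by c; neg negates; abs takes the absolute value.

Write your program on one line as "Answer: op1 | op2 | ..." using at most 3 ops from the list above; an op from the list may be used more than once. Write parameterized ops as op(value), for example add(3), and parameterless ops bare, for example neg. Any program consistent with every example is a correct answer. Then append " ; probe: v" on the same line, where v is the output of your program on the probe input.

abs | add(-5) | neg ; probe: -12

Check, running the answer program on each example:
  -25 -> 25 -> 20 -> -20
  24 -> 24 -> 19 -> -19
  -3 -> 3 -> -2 -> 2
  -22 -> 22 -> 17 -> -17
  29 -> 29 -> 24 -> -24
  -41 -> 41 -> 36 -> -36
  probe: 17 -> 17 -> 12 -> -12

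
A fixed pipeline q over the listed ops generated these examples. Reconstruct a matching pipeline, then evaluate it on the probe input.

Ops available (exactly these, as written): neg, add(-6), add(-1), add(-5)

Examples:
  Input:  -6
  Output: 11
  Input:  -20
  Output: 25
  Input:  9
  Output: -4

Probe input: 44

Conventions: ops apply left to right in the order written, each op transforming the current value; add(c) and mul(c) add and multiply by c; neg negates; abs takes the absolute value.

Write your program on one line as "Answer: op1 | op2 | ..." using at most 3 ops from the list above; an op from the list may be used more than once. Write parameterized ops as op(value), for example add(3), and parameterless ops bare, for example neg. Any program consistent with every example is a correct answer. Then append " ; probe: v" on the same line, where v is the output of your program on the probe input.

add(-5) | neg ; probe: -39

Check, running the answer program on each example:
  -6 -> -11 -> 11
  -20 -> -25 -> 25
  9 -> 4 -> -4
  probe: 44 -> 39 -> -39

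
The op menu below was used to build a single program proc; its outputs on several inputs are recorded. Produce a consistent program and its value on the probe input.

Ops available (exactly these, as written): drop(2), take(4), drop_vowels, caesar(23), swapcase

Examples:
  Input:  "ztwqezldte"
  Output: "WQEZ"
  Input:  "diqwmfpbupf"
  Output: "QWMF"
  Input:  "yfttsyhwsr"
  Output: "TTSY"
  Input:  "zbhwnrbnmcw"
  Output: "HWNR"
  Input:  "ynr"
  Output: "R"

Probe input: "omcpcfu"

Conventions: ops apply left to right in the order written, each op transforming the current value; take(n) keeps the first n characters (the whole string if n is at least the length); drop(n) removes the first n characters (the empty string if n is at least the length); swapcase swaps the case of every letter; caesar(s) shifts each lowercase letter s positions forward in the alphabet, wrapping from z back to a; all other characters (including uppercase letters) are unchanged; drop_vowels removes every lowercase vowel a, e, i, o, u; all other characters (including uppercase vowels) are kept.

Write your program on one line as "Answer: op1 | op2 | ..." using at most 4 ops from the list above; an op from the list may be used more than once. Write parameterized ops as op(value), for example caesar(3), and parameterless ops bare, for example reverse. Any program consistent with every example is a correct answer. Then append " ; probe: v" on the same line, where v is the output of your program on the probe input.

swapcase | drop(2) | take(4) ; probe: "CPCF"

Check, running the answer program on each example:
  "ztwqezldte" -> "ZTWQEZLDTE" -> "WQEZLDTE" -> "WQEZ"
  "diqwmfpbupf" -> "DIQWMFPBUPF" -> "QWMFPBUPF" -> "QWMF"
  "yfttsyhwsr" -> "YFTTSYHWSR" -> "TTSYHWSR" -> "TTSY"
  "zbhwnrbnmcw" -> "ZBHWNRBNMCW" -> "HWNRBNMCW" -> "HWNR"
  "ynr" -> "YNR" -> "R" -> "R"
  probe: "omcpcfu" -> "OMCPCFU" -> "CPCFU" -> "CPCF"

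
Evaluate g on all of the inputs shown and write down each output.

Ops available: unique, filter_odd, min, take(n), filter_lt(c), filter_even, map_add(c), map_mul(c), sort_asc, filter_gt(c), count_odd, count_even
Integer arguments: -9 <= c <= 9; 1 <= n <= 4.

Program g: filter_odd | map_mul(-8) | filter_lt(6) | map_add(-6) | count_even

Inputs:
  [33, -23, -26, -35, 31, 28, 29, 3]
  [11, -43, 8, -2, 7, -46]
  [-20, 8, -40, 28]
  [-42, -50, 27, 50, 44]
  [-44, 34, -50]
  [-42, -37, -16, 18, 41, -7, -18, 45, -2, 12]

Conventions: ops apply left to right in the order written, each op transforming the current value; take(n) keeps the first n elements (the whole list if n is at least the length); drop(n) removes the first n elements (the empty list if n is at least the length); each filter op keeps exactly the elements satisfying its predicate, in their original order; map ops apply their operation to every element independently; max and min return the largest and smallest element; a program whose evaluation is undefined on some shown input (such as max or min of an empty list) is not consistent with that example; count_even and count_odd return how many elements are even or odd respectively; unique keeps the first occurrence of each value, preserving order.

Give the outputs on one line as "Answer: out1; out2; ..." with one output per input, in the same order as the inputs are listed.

Execution, op by op:
  [33, -23, -26, -35, 31, 28, 29, 3] -> [33, -23, -35, 31, 29, 3] -> [-264, 184, 280, -248, -232, -24] -> [-264, -248, -232, -24] -> [-270, -254, -238, -30] -> 4
  [11, -43, 8, -2, 7, -46] -> [11, -43, 7] -> [-88, 344, -56] -> [-88, -56] -> [-94, -62] -> 2
  [-20, 8, -40, 28] -> [] -> [] -> [] -> [] -> 0
  [-42, -50, 27, 50, 44] -> [27] -> [-216] -> [-216] -> [-222] -> 1
  [-44, 34, -50] -> [] -> [] -> [] -> [] -> 0
  [-42, -37, -16, 18, 41, -7, -18, 45, -2, 12] -> [-37, 41, -7, 45] -> [296, -328, 56, -360] -> [-328, -360] -> [-334, -366] -> 2

4; 2; 0; 1; 0; 2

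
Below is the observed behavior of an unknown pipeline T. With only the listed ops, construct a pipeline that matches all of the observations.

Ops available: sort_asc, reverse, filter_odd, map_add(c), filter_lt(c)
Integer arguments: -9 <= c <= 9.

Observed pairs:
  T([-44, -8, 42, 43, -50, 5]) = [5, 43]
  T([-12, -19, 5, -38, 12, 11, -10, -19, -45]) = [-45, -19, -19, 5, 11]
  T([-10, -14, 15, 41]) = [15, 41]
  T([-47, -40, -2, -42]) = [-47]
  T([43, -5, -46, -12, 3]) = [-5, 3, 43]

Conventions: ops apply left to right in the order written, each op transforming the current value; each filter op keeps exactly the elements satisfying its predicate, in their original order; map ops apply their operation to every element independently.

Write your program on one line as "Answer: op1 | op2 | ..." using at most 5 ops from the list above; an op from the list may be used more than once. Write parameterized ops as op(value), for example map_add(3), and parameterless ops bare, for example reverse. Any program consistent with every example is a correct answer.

sort_asc | reverse | filter_odd | sort_asc

Check, running the answer program on each example:
  [-44, -8, 42, 43, -50, 5] -> [-50, -44, -8, 5, 42, 43] -> [43, 42, 5, -8, -44, -50] -> [43, 5] -> [5, 43]
  [-12, -19, 5, -38, 12, 11, -10, -19, -45] -> [-45, -38, -19, -19, -12, -10, 5, 11, 12] -> [12, 11, 5, -10, -12, -19, -19, -38, -45] -> [11, 5, -19, -19, -45] -> [-45, -19, -19, 5, 11]
  [-10, -14, 15, 41] -> [-14, -10, 15, 41] -> [41, 15, -10, -14] -> [41, 15] -> [15, 41]
  [-47, -40, -2, -42] -> [-47, -42, -40, -2] -> [-2, -40, -42, -47] -> [-47] -> [-47]
  [43, -5, -46, -12, 3] -> [-46, -12, -5, 3, 43] -> [43, 3, -5, -12, -46] -> [43, 3, -5] -> [-5, 3, 43]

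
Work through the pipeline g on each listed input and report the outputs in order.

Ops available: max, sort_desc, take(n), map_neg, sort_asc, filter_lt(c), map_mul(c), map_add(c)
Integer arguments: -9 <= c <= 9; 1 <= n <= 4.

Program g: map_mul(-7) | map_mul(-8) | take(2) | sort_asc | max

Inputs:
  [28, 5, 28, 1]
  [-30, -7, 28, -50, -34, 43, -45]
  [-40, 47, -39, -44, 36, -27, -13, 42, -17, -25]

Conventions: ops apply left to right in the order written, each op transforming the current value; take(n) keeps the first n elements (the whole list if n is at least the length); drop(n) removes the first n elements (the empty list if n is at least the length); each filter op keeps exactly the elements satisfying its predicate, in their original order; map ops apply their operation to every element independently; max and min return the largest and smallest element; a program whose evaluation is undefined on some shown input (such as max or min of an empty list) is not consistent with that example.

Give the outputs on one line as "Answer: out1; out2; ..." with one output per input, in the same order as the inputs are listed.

Execution, op by op:
  [28, 5, 28, 1] -> [-196, -35, -196, -7] -> [1568, 280, 1568, 56] -> [1568, 280] -> [280, 1568] -> 1568
  [-30, -7, 28, -50, -34, 43, -45] -> [210, 49, -196, 350, 238, -301, 315] -> [-1680, -392, 1568, -2800, -1904, 2408, -2520] -> [-1680, -392] -> [-1680, -392] -> -392
  [-40, 47, -39, -44, 36, -27, -13, 42, -17, -25] -> [280, -329, 273, 308, -252, 189, 91, -294, 119, 175] -> [-2240, 2632, -2184, -2464, 2016, -1512, -728, 2352, -952, -1400] -> [-2240, 2632] -> [-2240, 2632] -> 2632

1568; -392; 2632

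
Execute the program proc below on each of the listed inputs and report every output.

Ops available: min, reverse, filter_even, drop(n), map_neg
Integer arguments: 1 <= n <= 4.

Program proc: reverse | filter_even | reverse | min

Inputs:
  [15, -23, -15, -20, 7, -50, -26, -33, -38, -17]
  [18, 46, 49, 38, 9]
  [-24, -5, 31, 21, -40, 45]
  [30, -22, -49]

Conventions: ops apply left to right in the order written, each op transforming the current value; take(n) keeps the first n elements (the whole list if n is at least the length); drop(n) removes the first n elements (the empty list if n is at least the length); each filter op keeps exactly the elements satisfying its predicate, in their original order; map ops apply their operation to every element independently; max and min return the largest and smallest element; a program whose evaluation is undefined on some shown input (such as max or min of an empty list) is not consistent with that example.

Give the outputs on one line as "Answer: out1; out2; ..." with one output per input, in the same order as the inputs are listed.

-50; 18; -40; -22

Execution, op by op:
  [15, -23, -15, -20, 7, -50, -26, -33, -38, -17] -> [-17, -38, -33, -26, -50, 7, -20, -15, -23, 15] -> [-38, -26, -50, -20] -> [-20, -50, -26, -38] -> -50
  [18, 46, 49, 38, 9] -> [9, 38, 49, 46, 18] -> [38, 46, 18] -> [18, 46, 38] -> 18
  [-24, -5, 31, 21, -40, 45] -> [45, -40, 21, 31, -5, -24] -> [-40, -24] -> [-24, -40] -> -40
  [30, -22, -49] -> [-49, -22, 30] -> [-22, 30] -> [30, -22] -> -22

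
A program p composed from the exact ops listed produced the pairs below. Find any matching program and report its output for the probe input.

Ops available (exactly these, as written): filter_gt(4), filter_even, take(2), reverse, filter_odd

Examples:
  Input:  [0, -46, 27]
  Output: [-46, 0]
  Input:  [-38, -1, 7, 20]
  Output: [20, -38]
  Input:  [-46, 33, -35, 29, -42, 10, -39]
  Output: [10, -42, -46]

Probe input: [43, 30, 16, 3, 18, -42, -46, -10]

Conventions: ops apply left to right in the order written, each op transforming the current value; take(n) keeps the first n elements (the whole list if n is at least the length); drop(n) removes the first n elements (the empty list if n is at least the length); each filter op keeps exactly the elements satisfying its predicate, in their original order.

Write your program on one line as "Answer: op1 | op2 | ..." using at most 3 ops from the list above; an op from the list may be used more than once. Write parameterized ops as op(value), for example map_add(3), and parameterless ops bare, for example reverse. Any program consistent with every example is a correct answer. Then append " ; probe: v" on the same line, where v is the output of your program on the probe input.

filter_even | reverse ; probe: [-10, -46, -42, 18, 16, 30]

Check, running the answer program on each example:
  [0, -46, 27] -> [0, -46] -> [-46, 0]
  [-38, -1, 7, 20] -> [-38, 20] -> [20, -38]
  [-46, 33, -35, 29, -42, 10, -39] -> [-46, -42, 10] -> [10, -42, -46]
  probe: [43, 30, 16, 3, 18, -42, -46, -10] -> [30, 16, 18, -42, -46, -10] -> [-10, -46, -42, 18, 16, 30]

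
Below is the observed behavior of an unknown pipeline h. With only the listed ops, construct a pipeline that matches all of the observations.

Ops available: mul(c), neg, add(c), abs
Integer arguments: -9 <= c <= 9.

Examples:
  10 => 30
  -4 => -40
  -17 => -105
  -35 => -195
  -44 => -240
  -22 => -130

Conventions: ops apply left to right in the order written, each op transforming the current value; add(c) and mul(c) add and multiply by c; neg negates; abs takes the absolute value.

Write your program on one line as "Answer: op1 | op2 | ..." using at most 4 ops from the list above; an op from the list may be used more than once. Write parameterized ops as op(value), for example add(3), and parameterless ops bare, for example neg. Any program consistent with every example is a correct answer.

add(-4) | mul(-1) | mul(5) | neg

Check, running the answer program on each example:
  10 -> 6 -> -6 -> -30 -> 30
  -4 -> -8 -> 8 -> 40 -> -40
  -17 -> -21 -> 21 -> 105 -> -105
  -35 -> -39 -> 39 -> 195 -> -195
  -44 -> -48 -> 48 -> 240 -> -240
  -22 -> -26 -> 26 -> 130 -> -130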